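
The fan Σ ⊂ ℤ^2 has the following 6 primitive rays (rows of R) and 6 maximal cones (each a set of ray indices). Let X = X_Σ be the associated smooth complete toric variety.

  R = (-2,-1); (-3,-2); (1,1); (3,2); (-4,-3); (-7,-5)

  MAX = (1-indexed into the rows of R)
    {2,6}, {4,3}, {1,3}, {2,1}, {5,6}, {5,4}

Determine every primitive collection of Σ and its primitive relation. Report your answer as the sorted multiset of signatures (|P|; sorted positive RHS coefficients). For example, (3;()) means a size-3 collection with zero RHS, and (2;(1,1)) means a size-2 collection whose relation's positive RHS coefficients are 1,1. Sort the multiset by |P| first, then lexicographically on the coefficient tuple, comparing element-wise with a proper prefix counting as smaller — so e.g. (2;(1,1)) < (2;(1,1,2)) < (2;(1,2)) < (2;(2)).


Minimal non-faces — 9 found among 6 rays, 6 max cones:

  P={2,4}:  v_{2} + v_{4} = 0  ⇒ sig = (2;())
  P={1,4}:  v_{1} + v_{4} = v_{3}  ⇒ sig = (2;(1))
  P={2,3}:  v_{2} + v_{3} = v_{1}  ⇒ sig = (2;(1))
  P={2,5}:  v_{2} + v_{5} = v_{6}  ⇒ sig = (2;(1))
  P={3,5}:  v_{3} + v_{5} = v_{2}  ⇒ sig = (2;(1))
  P={4,6}:  v_{4} + v_{6} = v_{5}  ⇒ sig = (2;(1))
  P={1,5}:  v_{1} + v_{5} = 2·v_{2}  ⇒ sig = (2;(2))
  P={3,6}:  v_{3} + v_{6} = 2·v_{2}  ⇒ sig = (2;(2))
  P={1,6}:  v_{1} + v_{6} = 3·v_{2}  ⇒ sig = (2;(3))

Signatures (|P|; sorted positive RHS coefficients), sorted:
    (2;())
    (2;(1))
    (2;(1))
    (2;(1))
    (2;(1))
    (2;(1))
    (2;(2))
    (2;(2))
    (2;(3))


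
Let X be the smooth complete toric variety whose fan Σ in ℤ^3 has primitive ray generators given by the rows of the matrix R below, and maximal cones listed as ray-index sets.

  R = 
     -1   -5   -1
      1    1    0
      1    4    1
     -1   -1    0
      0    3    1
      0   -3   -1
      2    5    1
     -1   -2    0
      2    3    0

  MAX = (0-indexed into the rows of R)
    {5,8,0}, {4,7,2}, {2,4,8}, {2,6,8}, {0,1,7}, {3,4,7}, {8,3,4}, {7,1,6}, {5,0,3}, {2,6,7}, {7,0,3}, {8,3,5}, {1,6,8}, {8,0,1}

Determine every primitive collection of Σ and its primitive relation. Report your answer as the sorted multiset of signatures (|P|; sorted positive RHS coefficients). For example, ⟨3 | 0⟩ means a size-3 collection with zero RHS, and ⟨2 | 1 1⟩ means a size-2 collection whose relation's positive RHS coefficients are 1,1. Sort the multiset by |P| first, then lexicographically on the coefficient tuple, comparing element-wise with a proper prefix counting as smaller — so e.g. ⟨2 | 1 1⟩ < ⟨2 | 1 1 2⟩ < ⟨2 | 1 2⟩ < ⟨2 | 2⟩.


Δ(Σ) — 9 vertices, 16 min non-faces:

  • {1,3}:  v_{1} + v_{3} = 0  so sig = ⟨2 | 0⟩
  • {4,5}:  v_{4} + v_{5} = 0  so sig = ⟨2 | 0⟩
  • {0,4}:  v_{0} + v_{4} = v_{7}  so sig = ⟨2 | 1⟩
  • {1,2}:  v_{1} + v_{2} = v_{6}  so sig = ⟨2 | 1⟩
  • {1,4}:  v_{1} + v_{4} = v_{2}  so sig = ⟨2 | 1⟩
  • {2,3}:  v_{2} + v_{3} = v_{4}  so sig = ⟨2 | 1⟩
  • {2,5}:  v_{2} + v_{5} = v_{1}  so sig = ⟨2 | 1⟩
  • {3,6}:  v_{3} + v_{6} = v_{2}  so sig = ⟨2 | 1⟩
  • {5,7}:  v_{5} + v_{7} = v_{0}  so sig = ⟨2 | 1⟩
  • {7,8}:  v_{7} + v_{8} = v_{1}  so sig = ⟨2 | 1⟩
  • {0,2}:  v_{0} + v_{2} = v_{1} + v_{7}  so sig = ⟨2 | 1 1⟩
  • {1,5}:  v_{1} + v_{5} = v_{0} + v_{8}  so sig = ⟨2 | 1 1⟩
  • {0,6}:  v_{0} + v_{6} = 2·v_{1} + v_{7}  so sig = ⟨2 | 1 2⟩
  • {4,6}:  v_{4} + v_{6} = 2·v_{2}  so sig = ⟨2 | 2⟩
  • {5,6}:  v_{5} + v_{6} = 2·v_{1}  so sig = ⟨2 | 2⟩
  • {0,3,8}:  v_{0} + v_{3} + v_{8} = v_{5}  so sig = ⟨3 | 1⟩

Sorted signature multiset PRS(X):
    |P|=2: 15 collections, coeffs (), (), (1), (1), (1), (1), (1), (1), (1), (1), (1,1), (1,1), (1,2), (2), (2)
    |P|=3: 1 collection, coeffs (1)


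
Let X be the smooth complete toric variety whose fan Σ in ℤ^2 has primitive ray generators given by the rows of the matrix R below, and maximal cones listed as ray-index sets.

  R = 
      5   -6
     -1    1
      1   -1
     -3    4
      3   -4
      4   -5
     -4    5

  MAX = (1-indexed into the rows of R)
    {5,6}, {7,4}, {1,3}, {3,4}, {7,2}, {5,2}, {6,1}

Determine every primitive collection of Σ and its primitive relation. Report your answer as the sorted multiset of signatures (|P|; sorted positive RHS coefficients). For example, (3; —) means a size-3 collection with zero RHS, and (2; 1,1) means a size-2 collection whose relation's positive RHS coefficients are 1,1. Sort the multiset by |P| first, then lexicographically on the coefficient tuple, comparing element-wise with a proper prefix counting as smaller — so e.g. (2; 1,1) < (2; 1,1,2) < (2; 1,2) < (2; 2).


14 collections generate NE(X_Σ); each relation:

  {2,3}:  v_{2} + v_{3} = 0  so sig = (2; —)
  {4,5}:  v_{4} + v_{5} = 0  so sig = (2; —)
  {6,7}:  v_{6} + v_{7} = 0  so sig = (2; —)
  {1,2}:  v_{1} + v_{2} = v_{6}  so sig = (2; 1)
  {1,7}:  v_{1} + v_{7} = v_{3}  so sig = (2; 1)
  {2,4}:  v_{2} + v_{4} = v_{7}  so sig = (2; 1)
  {2,6}:  v_{2} + v_{6} = v_{5}  so sig = (2; 1)
  {3,5}:  v_{3} + v_{5} = v_{6}  so sig = (2; 1)
  {3,6}:  v_{3} + v_{6} = v_{1}  so sig = (2; 1)
  {3,7}:  v_{3} + v_{7} = v_{4}  so sig = (2; 1)
  {4,6}:  v_{4} + v_{6} = v_{3}  so sig = (2; 1)
  {5,7}:  v_{5} + v_{7} = v_{2}  so sig = (2; 1)
  {1,4}:  v_{1} + v_{4} = 2·v_{3}  so sig = (2; 2)
  {1,5}:  v_{1} + v_{5} = 2·v_{6}  so sig = (2; 2)

Hence PRS(X_Σ) =
    |P|=2: 14 collections, coeffs (), (), (), (1), (1), (1), (1), (1), (1), (1), (1), (1), (2), (2)


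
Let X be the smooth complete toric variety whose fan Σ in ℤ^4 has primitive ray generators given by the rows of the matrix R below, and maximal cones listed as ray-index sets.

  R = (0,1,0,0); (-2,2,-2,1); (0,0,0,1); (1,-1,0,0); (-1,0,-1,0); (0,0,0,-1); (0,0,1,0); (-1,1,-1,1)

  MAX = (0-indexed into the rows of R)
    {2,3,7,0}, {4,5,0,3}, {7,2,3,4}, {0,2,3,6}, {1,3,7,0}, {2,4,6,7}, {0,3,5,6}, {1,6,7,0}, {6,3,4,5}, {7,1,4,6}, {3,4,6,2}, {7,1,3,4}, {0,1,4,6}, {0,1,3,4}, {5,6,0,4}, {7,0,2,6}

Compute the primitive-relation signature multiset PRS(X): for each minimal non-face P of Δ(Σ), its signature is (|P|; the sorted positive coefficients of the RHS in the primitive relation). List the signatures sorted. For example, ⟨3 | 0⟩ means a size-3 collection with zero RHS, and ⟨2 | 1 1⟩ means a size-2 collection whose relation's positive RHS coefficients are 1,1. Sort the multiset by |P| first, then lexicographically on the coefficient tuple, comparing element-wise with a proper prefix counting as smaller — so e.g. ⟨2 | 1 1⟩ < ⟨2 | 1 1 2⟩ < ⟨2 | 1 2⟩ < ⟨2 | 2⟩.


Minimal non-faces — 9 found among 8 rays, 16 max cones:

  • {2,5}:  v_{2} + v_{5} = 0  ⟹  sig = ⟨2 | 0⟩
  • {5,7}:  v_{5} + v_{7} = v_{0} + v_{4}  ⟹  sig = ⟨2 | 1 1⟩
  • {1,2}:  v_{1} + v_{2} = 2·v_{7}  ⟹  sig = ⟨2 | 2⟩
  • {1,5}:  v_{1} + v_{5} = 2·v_{0} + 2·v_{4}  ⟹  sig = ⟨2 | 2 2⟩
  • {0,2,4}:  v_{0} + v_{2} + v_{4} = v_{7}  ⟹  sig = ⟨3 | 1⟩
  • {0,4,7}:  v_{0} + v_{4} + v_{7} = v_{1}  ⟹  sig = ⟨3 | 1⟩
  • {1,3,6}:  v_{1} + v_{3} + v_{6} = v_{7}  ⟹  sig = ⟨3 | 1⟩
  • {3,6,7}:  v_{3} + v_{6} + v_{7} = v_{2}  ⟹  sig = ⟨3 | 1⟩
  • {0,3,4,6}:  v_{0} + v_{3} + v_{4} + v_{6} = 0  ⟹  sig = ⟨4 | 0⟩

Sorted signature multiset PRS(X):
[⟨2 | 0⟩, ⟨2 | 1 1⟩, ⟨2 | 2⟩, ⟨2 | 2 2⟩, ⟨3 | 1⟩, ⟨3 | 1⟩, ⟨3 | 1⟩, ⟨3 | 1⟩, ⟨4 | 0⟩]


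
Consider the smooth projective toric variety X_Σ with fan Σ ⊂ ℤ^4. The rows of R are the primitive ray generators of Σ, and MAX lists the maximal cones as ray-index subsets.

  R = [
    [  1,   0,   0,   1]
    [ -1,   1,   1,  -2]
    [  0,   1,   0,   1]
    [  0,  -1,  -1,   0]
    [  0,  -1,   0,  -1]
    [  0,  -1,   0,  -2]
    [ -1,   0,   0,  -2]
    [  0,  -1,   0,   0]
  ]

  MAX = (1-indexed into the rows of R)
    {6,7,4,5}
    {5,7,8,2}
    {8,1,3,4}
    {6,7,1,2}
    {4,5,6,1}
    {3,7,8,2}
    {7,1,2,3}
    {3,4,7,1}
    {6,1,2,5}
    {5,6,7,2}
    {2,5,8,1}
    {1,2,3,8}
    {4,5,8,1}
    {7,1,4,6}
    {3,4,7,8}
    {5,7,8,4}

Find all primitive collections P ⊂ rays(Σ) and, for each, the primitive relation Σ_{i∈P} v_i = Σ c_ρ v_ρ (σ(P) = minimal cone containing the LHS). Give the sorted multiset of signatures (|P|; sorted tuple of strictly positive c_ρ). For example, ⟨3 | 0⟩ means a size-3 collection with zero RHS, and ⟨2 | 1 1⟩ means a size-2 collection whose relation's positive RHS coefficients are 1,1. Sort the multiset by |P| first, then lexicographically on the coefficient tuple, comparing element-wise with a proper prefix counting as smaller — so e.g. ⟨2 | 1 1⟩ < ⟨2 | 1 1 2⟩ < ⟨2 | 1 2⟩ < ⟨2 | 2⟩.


Primitive collections (6):

  P = {3,5}:  v_{3} + v_{5} = 0  ⇒ sig = ⟨2 | 0⟩
  P = {2,4}:  v_{2} + v_{4} = v_{7}  ⇒ sig = ⟨2 | 1⟩
  P = {3,6}:  v_{3} + v_{6} = v_{1} + v_{7}  ⇒ sig = ⟨2 | 1 1⟩
  P = {6,8}:  v_{6} + v_{8} = 2·v_{5}  ⇒ sig = ⟨2 | 2⟩
  P = {1,5,7}:  v_{1} + v_{5} + v_{7} = v_{6}  ⇒ sig = ⟨3 | 1⟩
  P = {1,7,8}:  v_{1} + v_{7} + v_{8} = v_{5}  ⇒ sig = ⟨3 | 1⟩

so the primitive-relation signature multiset is
[⟨2 | 0⟩, ⟨2 | 1⟩, ⟨2 | 1 1⟩, ⟨2 | 2⟩, ⟨3 | 1⟩, ⟨3 | 1⟩]


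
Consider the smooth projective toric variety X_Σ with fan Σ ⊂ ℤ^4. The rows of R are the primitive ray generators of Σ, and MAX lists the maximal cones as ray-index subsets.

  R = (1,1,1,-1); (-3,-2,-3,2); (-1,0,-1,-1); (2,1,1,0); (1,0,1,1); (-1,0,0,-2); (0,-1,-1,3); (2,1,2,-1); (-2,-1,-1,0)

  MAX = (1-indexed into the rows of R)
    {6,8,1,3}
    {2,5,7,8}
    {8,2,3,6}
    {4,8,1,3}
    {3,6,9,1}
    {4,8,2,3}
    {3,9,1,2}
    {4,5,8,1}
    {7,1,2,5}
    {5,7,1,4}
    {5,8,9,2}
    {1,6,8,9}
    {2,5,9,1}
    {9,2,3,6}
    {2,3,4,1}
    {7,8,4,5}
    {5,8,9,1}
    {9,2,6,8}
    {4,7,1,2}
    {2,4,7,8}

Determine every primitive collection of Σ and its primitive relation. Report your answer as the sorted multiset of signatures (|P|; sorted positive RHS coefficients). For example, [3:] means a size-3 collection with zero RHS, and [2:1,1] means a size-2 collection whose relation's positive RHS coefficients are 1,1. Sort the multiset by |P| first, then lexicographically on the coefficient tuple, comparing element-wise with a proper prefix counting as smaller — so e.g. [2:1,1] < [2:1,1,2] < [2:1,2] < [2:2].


The 12 primitive collections of Σ (r=9, n=4):

  P={3,5}:  v_{3} + v_{5} = 0 — sig = [2:]
  P={4,9}:  v_{4} + v_{9} = 0 — sig = [2:]
  P={3,7}:  v_{3} + v_{7} = v_{2} + v_{4} — sig = [2:1,1]
  P={4,6}:  v_{4} + v_{6} = v_{3} + v_{8} — sig = [2:1,1]
  P={5,6}:  v_{5} + v_{6} = v_{8} + v_{9} — sig = [2:1,1]
  P={6,7}:  v_{6} + v_{7} = v_{2} + v_{8} — sig = [2:1,1]
  P={7,9}:  v_{7} + v_{9} = v_{2} + v_{5} — sig = [2:1,1]
  P={1,2,8}:  v_{1} + v_{2} + v_{8} = 0 — sig = [3:]
  P={2,4,5}:  v_{2} + v_{4} + v_{5} = v_{7} — sig = [3:1]
  P={3,8,9}:  v_{3} + v_{8} + v_{9} = v_{6} — sig = [3:1]
  P={1,2,6}:  v_{1} + v_{2} + v_{6} = v_{3} + v_{9} — sig = [3:1,1]
  P={1,7,8}:  v_{1} + v_{7} + v_{8} = v_{4} + v_{5} — sig = [3:1,1]

Sorted signature multiset PRS(X):
[[2:], [2:], [2:1,1], [2:1,1], [2:1,1], [2:1,1], [2:1,1], [3:], [3:1], [3:1], [3:1,1], [3:1,1]]


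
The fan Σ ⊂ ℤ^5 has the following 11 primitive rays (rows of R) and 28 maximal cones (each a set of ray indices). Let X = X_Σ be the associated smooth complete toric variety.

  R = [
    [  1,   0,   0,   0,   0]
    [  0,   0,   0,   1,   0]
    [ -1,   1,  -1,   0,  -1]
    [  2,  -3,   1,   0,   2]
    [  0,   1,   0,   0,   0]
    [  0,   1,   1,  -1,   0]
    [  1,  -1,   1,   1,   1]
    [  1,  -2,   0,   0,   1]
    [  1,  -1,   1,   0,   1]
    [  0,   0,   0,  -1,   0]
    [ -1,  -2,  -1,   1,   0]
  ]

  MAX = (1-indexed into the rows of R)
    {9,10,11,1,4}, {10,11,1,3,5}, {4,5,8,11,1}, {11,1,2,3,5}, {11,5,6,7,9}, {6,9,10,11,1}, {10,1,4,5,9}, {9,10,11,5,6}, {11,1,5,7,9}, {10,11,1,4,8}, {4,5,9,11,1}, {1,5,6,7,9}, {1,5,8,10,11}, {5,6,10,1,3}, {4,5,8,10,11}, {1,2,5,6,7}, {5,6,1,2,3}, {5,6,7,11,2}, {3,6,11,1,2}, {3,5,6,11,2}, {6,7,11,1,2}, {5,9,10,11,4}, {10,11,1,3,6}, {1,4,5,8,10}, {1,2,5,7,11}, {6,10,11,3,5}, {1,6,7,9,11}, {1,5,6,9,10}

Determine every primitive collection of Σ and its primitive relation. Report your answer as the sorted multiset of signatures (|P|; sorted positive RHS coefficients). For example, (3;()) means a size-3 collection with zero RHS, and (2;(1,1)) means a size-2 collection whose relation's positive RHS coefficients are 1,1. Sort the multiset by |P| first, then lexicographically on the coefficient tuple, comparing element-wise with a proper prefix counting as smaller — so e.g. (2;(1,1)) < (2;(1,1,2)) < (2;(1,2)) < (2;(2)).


17 collections generate NE(X_Σ); each relation:

  P = {2,10}:  v_{2} + v_{10} = 0 — sig = (2;())
  P = {3,9}:  v_{3} + v_{9} = 0 — sig = (2;())
  P = {2,9}:  v_{2} + v_{9} = v_{7} — sig = (2;(1))
  P = {3,4}:  v_{3} + v_{4} = v_{8} — sig = (2;(1))
  P = {3,7}:  v_{3} + v_{7} = v_{2} — sig = (2;(1))
  P = {7,10}:  v_{7} + v_{10} = v_{9} — sig = (2;(1))
  P = {8,9}:  v_{8} + v_{9} = v_{4} — sig = (2;(1))
  P = {6,8}:  v_{6} + v_{8} = v_{9} + v_{10} — sig = (2;(1,1))
  P = {2,8}:  v_{2} + v_{8} = v_{1} + v_{5} + v_{9} + v_{11} — sig = (2;(1,1,1,1))
  P = {3,8}:  v_{3} + v_{8} = v_{1} + v_{5} + v_{10} + v_{11} — sig = (2;(1,1,1,1))
  P = {2,4}:  v_{2} + v_{4} = v_{1} + v_{5} + 2·v_{9} + v_{11} — sig = (2;(1,1,1,2))
  P = {7,8}:  v_{7} + v_{8} = v_{1} + v_{5} + 2·v_{9} + v_{11} — sig = (2;(1,1,1,2))
  P = {4,7}:  v_{4} + v_{7} = v_{1} + v_{5} + 3·v_{9} + v_{11} — sig = (2;(1,1,1,3))
  P = {4,6}:  v_{4} + v_{6} = 2·v_{9} + v_{10} — sig = (2;(1,2))
  P = {1,5,6,11}:  v_{1} + v_{5} + v_{6} + v_{11} = 0 — sig = (4;())
  P = {1,5,9,10,11}:  v_{1} + v_{5} + v_{9} + v_{10} + v_{11} = v_{8} — sig = (5;(1))
  P = {1,4,5,10,11}:  v_{1} + v_{4} + v_{5} + v_{10} + v_{11} = 2·v_{8} — sig = (5;(2))

Sorted signature multiset PRS(X):
[(2;()), (2;()), (2;(1)), (2;(1)), (2;(1)), (2;(1)), (2;(1)), (2;(1,1)), (2;(1,1,1,1)), (2;(1,1,1,1)), (2;(1,1,1,2)), (2;(1,1,1,2)), (2;(1,1,1,3)), (2;(1,2)), (4;()), (5;(1)), (5;(2))]


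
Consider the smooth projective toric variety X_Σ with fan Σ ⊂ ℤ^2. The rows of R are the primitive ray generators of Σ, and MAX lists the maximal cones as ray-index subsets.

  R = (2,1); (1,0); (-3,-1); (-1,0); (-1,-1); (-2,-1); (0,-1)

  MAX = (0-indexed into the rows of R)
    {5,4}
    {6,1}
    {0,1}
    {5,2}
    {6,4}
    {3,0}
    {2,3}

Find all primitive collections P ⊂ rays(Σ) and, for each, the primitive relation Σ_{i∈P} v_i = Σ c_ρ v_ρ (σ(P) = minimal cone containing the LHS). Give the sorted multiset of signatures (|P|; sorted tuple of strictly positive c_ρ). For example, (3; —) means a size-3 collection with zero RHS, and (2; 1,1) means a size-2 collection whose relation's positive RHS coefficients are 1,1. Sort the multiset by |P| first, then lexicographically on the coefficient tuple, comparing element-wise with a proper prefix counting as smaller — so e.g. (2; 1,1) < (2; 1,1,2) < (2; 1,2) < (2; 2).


The 14 primitive collections of Σ (r=7, n=2):

  P = {0,5}:  v_{0} + v_{5} = 0  ⇒ sig = (2; —)
  P = {1,3}:  v_{1} + v_{3} = 0  ⇒ sig = (2; —)
  P = {0,2}:  v_{0} + v_{2} = v_{3}  ⇒ sig = (2; 1)
  P = {0,4}:  v_{0} + v_{4} = v_{1}  ⇒ sig = (2; 1)
  P = {1,2}:  v_{1} + v_{2} = v_{5}  ⇒ sig = (2; 1)
  P = {1,4}:  v_{1} + v_{4} = v_{6}  ⇒ sig = (2; 1)
  P = {1,5}:  v_{1} + v_{5} = v_{4}  ⇒ sig = (2; 1)
  P = {3,4}:  v_{3} + v_{4} = v_{5}  ⇒ sig = (2; 1)
  P = {3,5}:  v_{3} + v_{5} = v_{2}  ⇒ sig = (2; 1)
  P = {3,6}:  v_{3} + v_{6} = v_{4}  ⇒ sig = (2; 1)
  P = {2,6}:  v_{2} + v_{6} = v_{4} + v_{5}  ⇒ sig = (2; 1,1)
  P = {0,6}:  v_{0} + v_{6} = 2·v_{1}  ⇒ sig = (2; 2)
  P = {2,4}:  v_{2} + v_{4} = 2·v_{5}  ⇒ sig = (2; 2)
  P = {5,6}:  v_{5} + v_{6} = 2·v_{4}  ⇒ sig = (2; 2)

Hence PRS(X_Σ) =
    |P|=2: 14 collections, coeffs (), (), (1), (1), (1), (1), (1), (1), (1), (1), (1,1), (2), (2), (2)


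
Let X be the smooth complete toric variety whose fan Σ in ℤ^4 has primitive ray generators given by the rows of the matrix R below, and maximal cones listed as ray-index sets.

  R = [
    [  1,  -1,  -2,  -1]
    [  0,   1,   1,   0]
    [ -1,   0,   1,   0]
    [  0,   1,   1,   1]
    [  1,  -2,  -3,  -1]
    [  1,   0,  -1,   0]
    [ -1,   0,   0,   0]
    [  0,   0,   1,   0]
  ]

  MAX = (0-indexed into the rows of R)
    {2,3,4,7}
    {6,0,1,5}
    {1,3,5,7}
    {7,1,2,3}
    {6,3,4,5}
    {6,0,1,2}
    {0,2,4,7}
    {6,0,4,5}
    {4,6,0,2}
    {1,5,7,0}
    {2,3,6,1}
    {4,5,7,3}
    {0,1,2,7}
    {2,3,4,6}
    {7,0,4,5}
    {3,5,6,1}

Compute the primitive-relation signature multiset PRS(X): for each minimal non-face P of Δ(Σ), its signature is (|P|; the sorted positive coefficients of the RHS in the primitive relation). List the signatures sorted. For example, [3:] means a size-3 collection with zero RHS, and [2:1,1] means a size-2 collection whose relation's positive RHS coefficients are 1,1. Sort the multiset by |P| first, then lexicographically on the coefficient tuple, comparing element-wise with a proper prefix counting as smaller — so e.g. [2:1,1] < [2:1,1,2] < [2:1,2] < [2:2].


Primitive collections (4):

  P = {2,5}:  v_{2} + v_{5} = 0  ⇒ sig = [2:]
  P = {0,3}:  v_{0} + v_{3} = v_{5}  ⇒ sig = [2:1]
  P = {1,4}:  v_{1} + v_{4} = v_{0}  ⇒ sig = [2:1]
  P = {6,7}:  v_{6} + v_{7} = v_{2}  ⇒ sig = [2:1]

Sorted signature multiset PRS(X):
{ [2:],  [2:1] ×3 }


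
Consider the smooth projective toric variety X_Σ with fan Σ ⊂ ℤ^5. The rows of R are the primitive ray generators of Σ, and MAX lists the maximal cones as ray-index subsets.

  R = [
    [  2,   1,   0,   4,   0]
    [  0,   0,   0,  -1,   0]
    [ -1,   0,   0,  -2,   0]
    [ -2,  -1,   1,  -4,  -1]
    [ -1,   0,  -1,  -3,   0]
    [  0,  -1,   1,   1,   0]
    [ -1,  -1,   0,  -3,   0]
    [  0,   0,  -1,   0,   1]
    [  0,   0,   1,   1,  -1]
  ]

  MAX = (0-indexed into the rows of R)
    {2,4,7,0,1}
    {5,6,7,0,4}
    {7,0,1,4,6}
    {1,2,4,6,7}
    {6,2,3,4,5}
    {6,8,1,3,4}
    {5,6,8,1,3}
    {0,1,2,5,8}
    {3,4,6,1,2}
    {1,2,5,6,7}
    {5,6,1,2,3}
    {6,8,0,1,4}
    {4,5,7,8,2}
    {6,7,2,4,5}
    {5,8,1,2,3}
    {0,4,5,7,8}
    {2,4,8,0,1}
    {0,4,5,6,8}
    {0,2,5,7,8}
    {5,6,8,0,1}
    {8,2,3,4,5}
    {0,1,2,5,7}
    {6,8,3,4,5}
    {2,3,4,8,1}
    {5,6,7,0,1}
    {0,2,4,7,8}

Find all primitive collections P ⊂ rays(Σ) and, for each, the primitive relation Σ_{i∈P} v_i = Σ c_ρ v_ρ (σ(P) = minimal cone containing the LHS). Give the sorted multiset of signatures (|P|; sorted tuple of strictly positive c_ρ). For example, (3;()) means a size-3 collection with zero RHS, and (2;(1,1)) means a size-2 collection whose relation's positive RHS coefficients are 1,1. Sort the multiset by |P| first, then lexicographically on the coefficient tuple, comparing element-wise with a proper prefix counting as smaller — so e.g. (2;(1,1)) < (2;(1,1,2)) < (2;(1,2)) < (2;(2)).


Primitive collections (8):

  • {0,3}:  v_{0} + v_{3} = v_{1} + v_{8} ; sig = (2;(1,1))
  • {3,7}:  v_{3} + v_{7} = v_{2} + v_{4} + v_{5} ; sig = (2;(1,1,1))
  • {1,7,8}:  v_{1} + v_{7} + v_{8} = 0 ; sig = (3;())
  • {0,2,6}:  v_{0} + v_{2} + v_{6} = v_{1} ; sig = (3;(1))
  • {1,4,5}:  v_{1} + v_{4} + v_{5} = v_{6} ; sig = (3;(1))
  • {2,6,8}:  v_{2} + v_{6} + v_{8} = v_{3} ; sig = (3;(1))
  • {6,7,8}:  v_{6} + v_{7} + v_{8} = v_{4} + v_{5} ; sig = (3;(1,1))
  • {0,2,4,5}:  v_{0} + v_{2} + v_{4} + v_{5} = 0 ; sig = (4;())

Signatures (|P|; sorted positive RHS coefficients), sorted:
    |P|=2: 2 collections, coeffs (1,1), (1,1,1)
    |P|=3: 5 collections, coeffs (), (1), (1), (1), (1,1)
    |P|=4: 1 collection, coeffs ()


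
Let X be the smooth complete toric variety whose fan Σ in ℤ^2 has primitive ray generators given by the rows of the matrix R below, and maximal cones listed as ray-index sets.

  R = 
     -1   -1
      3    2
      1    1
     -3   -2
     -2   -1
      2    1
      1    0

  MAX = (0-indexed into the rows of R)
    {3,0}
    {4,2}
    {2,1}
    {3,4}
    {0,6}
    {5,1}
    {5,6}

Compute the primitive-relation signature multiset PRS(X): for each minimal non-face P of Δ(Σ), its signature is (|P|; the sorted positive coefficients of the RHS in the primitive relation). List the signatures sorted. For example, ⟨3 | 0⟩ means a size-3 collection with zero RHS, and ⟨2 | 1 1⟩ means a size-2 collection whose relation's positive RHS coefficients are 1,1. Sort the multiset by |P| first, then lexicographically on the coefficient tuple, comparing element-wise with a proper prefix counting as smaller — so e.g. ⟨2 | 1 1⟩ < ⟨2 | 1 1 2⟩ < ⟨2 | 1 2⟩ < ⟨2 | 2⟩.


Primitive collections (14):

  {0,2}:  v_{0} + v_{2} = 0 — sig = ⟨2 | 0⟩
  {1,3}:  v_{1} + v_{3} = 0 — sig = ⟨2 | 0⟩
  {4,5}:  v_{4} + v_{5} = 0 — sig = ⟨2 | 0⟩
  {0,1}:  v_{0} + v_{1} = v_{5} — sig = ⟨2 | 1⟩
  {0,4}:  v_{0} + v_{4} = v_{3} — sig = ⟨2 | 1⟩
  {0,5}:  v_{0} + v_{5} = v_{6} — sig = ⟨2 | 1⟩
  {1,4}:  v_{1} + v_{4} = v_{2} — sig = ⟨2 | 1⟩
  {2,3}:  v_{2} + v_{3} = v_{4} — sig = ⟨2 | 1⟩
  {2,5}:  v_{2} + v_{5} = v_{1} — sig = ⟨2 | 1⟩
  {2,6}:  v_{2} + v_{6} = v_{5} — sig = ⟨2 | 1⟩
  {3,5}:  v_{3} + v_{5} = v_{0} — sig = ⟨2 | 1⟩
  {4,6}:  v_{4} + v_{6} = v_{0} — sig = ⟨2 | 1⟩
  {1,6}:  v_{1} + v_{6} = 2·v_{5} — sig = ⟨2 | 2⟩
  {3,6}:  v_{3} + v_{6} = 2·v_{0} — sig = ⟨2 | 2⟩

Signatures (|P|; sorted positive RHS coefficients), sorted:
[⟨2 | 0⟩, ⟨2 | 0⟩, ⟨2 | 0⟩, ⟨2 | 1⟩, ⟨2 | 1⟩, ⟨2 | 1⟩, ⟨2 | 1⟩, ⟨2 | 1⟩, ⟨2 | 1⟩, ⟨2 | 1⟩, ⟨2 | 1⟩, ⟨2 | 1⟩, ⟨2 | 2⟩, ⟨2 | 2⟩]


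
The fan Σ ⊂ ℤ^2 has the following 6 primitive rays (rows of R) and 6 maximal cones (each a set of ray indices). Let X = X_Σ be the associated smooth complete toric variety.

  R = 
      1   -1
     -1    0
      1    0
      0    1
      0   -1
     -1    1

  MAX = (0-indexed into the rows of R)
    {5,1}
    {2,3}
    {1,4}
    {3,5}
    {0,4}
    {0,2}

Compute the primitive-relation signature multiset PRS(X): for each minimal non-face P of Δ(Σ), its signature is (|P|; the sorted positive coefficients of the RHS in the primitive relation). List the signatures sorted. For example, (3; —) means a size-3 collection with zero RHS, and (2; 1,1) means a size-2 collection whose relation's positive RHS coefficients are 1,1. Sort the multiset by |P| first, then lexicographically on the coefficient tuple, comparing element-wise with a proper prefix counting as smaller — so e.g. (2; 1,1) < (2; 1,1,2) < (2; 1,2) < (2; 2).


Minimal non-faces — 9 found among 6 rays, 6 max cones:

  P = {0,5}:  v_{0} + v_{5} = 0 — sig = (2; —)
  P = {1,2}:  v_{1} + v_{2} = 0 — sig = (2; —)
  P = {3,4}:  v_{3} + v_{4} = 0 — sig = (2; —)
  P = {0,1}:  v_{0} + v_{1} = v_{4} — sig = (2; 1)
  P = {0,3}:  v_{0} + v_{3} = v_{2} — sig = (2; 1)
  P = {1,3}:  v_{1} + v_{3} = v_{5} — sig = (2; 1)
  P = {2,4}:  v_{2} + v_{4} = v_{0} — sig = (2; 1)
  P = {2,5}:  v_{2} + v_{5} = v_{3} — sig = (2; 1)
  P = {4,5}:  v_{4} + v_{5} = v_{1} — sig = (2; 1)

Hence PRS(X_Σ) =
    |P|=2: 9 collections, coeffs (), (), (), (1), (1), (1), (1), (1), (1)


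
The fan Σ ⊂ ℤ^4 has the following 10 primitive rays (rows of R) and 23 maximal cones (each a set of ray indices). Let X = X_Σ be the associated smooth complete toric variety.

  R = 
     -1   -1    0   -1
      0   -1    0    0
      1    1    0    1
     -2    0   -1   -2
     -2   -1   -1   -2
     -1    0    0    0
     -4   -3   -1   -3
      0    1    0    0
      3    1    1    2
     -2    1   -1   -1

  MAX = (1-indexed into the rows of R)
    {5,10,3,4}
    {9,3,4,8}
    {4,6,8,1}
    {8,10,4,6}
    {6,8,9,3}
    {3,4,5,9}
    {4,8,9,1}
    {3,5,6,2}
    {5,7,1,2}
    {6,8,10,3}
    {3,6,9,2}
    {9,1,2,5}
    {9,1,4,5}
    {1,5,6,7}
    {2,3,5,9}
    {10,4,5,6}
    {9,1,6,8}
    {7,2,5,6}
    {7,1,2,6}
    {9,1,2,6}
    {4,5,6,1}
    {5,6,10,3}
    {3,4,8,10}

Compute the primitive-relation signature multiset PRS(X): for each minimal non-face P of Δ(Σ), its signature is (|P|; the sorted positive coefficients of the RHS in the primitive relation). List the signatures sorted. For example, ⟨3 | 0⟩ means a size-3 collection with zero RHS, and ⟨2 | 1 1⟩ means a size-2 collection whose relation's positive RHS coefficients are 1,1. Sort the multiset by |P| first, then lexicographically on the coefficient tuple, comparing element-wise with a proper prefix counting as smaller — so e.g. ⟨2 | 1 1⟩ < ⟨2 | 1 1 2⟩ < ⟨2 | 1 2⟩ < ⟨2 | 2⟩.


Minimal non-faces — 16 found among 10 rays, 23 max cones:

  {1,3}:  v_{1} + v_{3} = 0  →  sig = ⟨2 | 0⟩
  {2,8}:  v_{2} + v_{8} = 0  →  sig = ⟨2 | 0⟩
  {2,4}:  v_{2} + v_{4} = v_{5}  →  sig = ⟨2 | 1⟩
  {5,8}:  v_{5} + v_{8} = v_{4}  →  sig = ⟨2 | 1⟩
  {1,10}:  v_{1} + v_{10} = v_{4} + v_{6}  →  sig = ⟨2 | 1 1⟩
  {7,9}:  v_{7} + v_{9} = v_{1} + v_{2}  →  sig = ⟨2 | 1 1⟩
  {9,10}:  v_{9} + v_{10} = v_{3} + v_{8}  →  sig = ⟨2 | 1 1⟩
  {2,10}:  v_{2} + v_{10} = v_{3} + v_{5} + v_{6}  →  sig = ⟨2 | 1 1 1⟩
  {3,7}:  v_{3} + v_{7} = v_{2} + v_{5} + v_{6}  →  sig = ⟨2 | 1 1 1⟩
  {7,8}:  v_{7} + v_{8} = v_{1} + v_{5} + v_{6}  →  sig = ⟨2 | 1 1 1⟩
  {4,7}:  v_{4} + v_{7} = v_{1} + 2·v_{5} + v_{6}  →  sig = ⟨2 | 1 1 2⟩
  {7,10}:  v_{7} + v_{10} = 2·v_{5} + 2·v_{6}  →  sig = ⟨2 | 2 2⟩
  {5,6,9}:  v_{5} + v_{6} + v_{9} = 0  →  sig = ⟨3 | 0⟩
  {3,4,6}:  v_{3} + v_{4} + v_{6} = v_{10}  →  sig = ⟨3 | 1⟩
  {4,6,9}:  v_{4} + v_{6} + v_{9} = v_{8}  →  sig = ⟨3 | 1⟩
  {1,2,5,6}:  v_{1} + v_{2} + v_{5} + v_{6} = v_{7}  →  sig = ⟨4 | 1⟩

Hence PRS(X_Σ) =
    |P|=2: 12 collections, coeffs (), (), (1), (1), (1,1), (1,1), (1,1), (1,1,1), (1,1,1), (1,1,1), (1,1,2), (2,2)
    |P|=3: 3 collections, coeffs (), (1), (1)
    |P|=4: 1 collection, coeffs (1)


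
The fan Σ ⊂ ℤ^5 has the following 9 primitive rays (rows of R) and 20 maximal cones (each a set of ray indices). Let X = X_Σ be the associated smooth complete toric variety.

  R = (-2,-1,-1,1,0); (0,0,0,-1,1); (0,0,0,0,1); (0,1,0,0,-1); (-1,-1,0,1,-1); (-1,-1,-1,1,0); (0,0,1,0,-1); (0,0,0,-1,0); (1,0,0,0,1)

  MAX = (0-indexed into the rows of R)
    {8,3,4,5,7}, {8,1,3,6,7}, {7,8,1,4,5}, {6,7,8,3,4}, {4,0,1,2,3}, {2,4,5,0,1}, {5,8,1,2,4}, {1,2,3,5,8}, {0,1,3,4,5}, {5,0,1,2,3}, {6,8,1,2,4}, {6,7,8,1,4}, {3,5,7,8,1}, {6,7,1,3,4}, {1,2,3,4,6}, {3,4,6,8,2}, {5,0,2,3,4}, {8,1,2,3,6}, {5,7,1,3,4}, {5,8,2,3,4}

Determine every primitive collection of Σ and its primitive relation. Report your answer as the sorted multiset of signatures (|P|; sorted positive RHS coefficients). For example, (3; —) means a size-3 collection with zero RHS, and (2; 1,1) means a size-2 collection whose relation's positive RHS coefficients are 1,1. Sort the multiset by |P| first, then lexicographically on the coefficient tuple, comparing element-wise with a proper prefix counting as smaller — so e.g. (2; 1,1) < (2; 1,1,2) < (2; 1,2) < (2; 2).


|primitive collections| = 7. Relations:

  {2,7}:  v_{2} + v_{7} = v_{1}  so sig = (2; 1)
  {5,6}:  v_{5} + v_{6} = v_{4}  so sig = (2; 1)
  {0,8}:  v_{0} + v_{8} = v_{2} + v_{5}  so sig = (2; 1,1)
  {0,6}:  v_{0} + v_{6} = v_{1} + v_{2} + v_{3} + 2·v_{4}  so sig = (2; 1,1,1,2)
  {0,7}:  v_{0} + v_{7} = 2·v_{1} + v_{3} + v_{4} + v_{5}  so sig = (2; 1,1,1,2)
  {1,3,4,8}:  v_{1} + v_{3} + v_{4} + v_{8} = 0  so sig = (4; —)
  {1,2,3,4,5}:  v_{1} + v_{2} + v_{3} + v_{4} + v_{5} = v_{0}  so sig = (5; 1)

so the primitive-relation signature multiset is
[(2; 1), (2; 1), (2; 1,1), (2; 1,1,1,2), (2; 1,1,1,2), (4; —), (5; 1)]


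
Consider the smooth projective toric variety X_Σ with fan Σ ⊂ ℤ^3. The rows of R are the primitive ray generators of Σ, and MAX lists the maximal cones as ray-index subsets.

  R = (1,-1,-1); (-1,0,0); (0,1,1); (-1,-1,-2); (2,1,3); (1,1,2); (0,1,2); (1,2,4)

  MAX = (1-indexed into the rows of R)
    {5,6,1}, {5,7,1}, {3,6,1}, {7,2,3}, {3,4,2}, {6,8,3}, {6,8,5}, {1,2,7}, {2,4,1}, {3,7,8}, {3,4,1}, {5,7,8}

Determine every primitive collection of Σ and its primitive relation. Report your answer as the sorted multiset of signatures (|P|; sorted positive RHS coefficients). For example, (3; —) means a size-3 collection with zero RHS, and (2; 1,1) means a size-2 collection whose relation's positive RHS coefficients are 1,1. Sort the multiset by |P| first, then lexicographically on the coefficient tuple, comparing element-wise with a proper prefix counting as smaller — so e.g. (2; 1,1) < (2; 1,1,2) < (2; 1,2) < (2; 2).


Minimal non-faces — 12 found among 8 rays, 12 max cones:

  {4,6}:  v_{4} + v_{6} = 0  →  sig = (2; —)
  {1,8}:  v_{1} + v_{8} = v_{5}  →  sig = (2; 1)
  {2,6}:  v_{2} + v_{6} = v_{7}  →  sig = (2; 1)
  {4,7}:  v_{4} + v_{7} = v_{2}  →  sig = (2; 1)
  {4,8}:  v_{4} + v_{8} = v_{7}  →  sig = (2; 1)
  {6,7}:  v_{6} + v_{7} = v_{8}  →  sig = (2; 1)
  {4,5}:  v_{4} + v_{5} = v_{1} + v_{7}  →  sig = (2; 1,1)
  {2,5}:  v_{2} + v_{5} = v_{1} + 2·v_{7}  →  sig = (2; 1,2)
  {2,8}:  v_{2} + v_{8} = 2·v_{7}  →  sig = (2; 2)
  {3,5}:  v_{3} + v_{5} = 2·v_{6}  →  sig = (2; 2)
  {1,2,3}:  v_{1} + v_{2} + v_{3} = 0  →  sig = (3; —)
  {1,3,7}:  v_{1} + v_{3} + v_{7} = v_{6}  →  sig = (3; 1)

so the primitive-relation signature multiset is
{ (2; —),  (2; 1) ×5,  (2; 1,1),  (2; 1,2),  (2; 2) ×2,  (3; —),  (3; 1) }


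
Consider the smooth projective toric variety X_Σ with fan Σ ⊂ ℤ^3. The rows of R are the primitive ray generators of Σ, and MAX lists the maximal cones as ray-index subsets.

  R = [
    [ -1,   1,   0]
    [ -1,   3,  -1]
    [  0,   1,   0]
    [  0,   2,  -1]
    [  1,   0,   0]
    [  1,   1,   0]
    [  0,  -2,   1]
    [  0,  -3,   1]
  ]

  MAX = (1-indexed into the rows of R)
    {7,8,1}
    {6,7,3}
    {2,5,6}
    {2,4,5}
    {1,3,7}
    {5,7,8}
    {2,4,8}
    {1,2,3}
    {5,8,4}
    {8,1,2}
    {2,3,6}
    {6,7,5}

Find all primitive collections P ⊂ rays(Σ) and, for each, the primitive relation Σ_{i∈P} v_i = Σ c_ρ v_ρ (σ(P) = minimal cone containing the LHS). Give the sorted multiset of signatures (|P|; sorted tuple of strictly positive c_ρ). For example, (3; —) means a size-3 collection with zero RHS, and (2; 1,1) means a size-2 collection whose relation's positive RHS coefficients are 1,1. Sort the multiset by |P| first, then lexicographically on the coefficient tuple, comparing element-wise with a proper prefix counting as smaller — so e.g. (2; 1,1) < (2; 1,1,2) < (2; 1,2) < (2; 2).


Δ(Σ) — 8 vertices, 11 min non-faces:

  {4,7}:  v_{4} + v_{7} = 0 ; sig = (2; —)
  {1,4}:  v_{1} + v_{4} = v_{2} ; sig = (2; 1)
  {1,5}:  v_{1} + v_{5} = v_{3} ; sig = (2; 1)
  {2,7}:  v_{2} + v_{7} = v_{1} ; sig = (2; 1)
  {3,5}:  v_{3} + v_{5} = v_{6} ; sig = (2; 1)
  {3,8}:  v_{3} + v_{8} = v_{7} ; sig = (2; 1)
  {3,4}:  v_{3} + v_{4} = v_{2} + v_{5} ; sig = (2; 1,1)
  {6,8}:  v_{6} + v_{8} = v_{5} + v_{7} ; sig = (2; 1,1)
  {4,6}:  v_{4} + v_{6} = v_{2} + 2·v_{5} ; sig = (2; 1,2)
  {1,6}:  v_{1} + v_{6} = 2·v_{3} ; sig = (2; 2)
  {2,5,8}:  v_{2} + v_{5} + v_{8} = 0 ; sig = (3; —)

so the primitive-relation signature multiset is
[(2; —), (2; 1), (2; 1), (2; 1), (2; 1), (2; 1), (2; 1,1), (2; 1,1), (2; 1,2), (2; 2), (3; —)]


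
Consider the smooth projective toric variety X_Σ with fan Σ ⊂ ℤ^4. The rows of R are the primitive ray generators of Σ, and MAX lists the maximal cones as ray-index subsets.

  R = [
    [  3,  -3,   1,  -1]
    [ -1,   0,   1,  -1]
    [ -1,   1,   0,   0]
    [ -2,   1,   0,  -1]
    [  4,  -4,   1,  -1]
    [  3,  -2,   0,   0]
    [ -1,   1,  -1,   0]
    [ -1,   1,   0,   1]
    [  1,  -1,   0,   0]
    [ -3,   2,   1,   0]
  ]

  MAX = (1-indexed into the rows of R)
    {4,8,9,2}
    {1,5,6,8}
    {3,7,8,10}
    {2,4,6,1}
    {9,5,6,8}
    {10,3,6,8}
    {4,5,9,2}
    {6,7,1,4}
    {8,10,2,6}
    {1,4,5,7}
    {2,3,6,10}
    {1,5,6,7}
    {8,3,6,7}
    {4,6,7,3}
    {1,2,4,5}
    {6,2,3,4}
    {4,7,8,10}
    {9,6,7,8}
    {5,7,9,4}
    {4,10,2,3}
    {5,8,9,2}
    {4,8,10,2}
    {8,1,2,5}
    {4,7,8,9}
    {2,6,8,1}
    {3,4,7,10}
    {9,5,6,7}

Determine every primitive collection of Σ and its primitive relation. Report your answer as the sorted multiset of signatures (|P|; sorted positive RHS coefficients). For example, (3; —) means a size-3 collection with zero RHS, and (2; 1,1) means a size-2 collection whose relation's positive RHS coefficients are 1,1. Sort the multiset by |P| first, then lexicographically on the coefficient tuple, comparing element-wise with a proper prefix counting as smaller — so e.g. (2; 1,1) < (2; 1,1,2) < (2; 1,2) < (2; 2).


Δ(Σ) — 10 vertices, 21 min non-faces:

  P={3,9}:  v_{3} + v_{9} = 0  so sig = (2; —)
  P={1,9}:  v_{1} + v_{9} = v_{5}  so sig = (2; 1)
  P={2,7}:  v_{2} + v_{7} = v_{4}  so sig = (2; 1)
  P={3,5}:  v_{3} + v_{5} = v_{1}  so sig = (2; 1)
  P={1,3}:  v_{1} + v_{3} = v_{2} + v_{6}  so sig = (2; 1,1)
  P={9,10}:  v_{9} + v_{10} = v_{2} + v_{8}  so sig = (2; 1,1)
  P={5,10}:  v_{5} + v_{10} = v_{1} + v_{2} + v_{8}  so sig = (2; 1,1,1)
  P={1,10}:  v_{1} + v_{10} = 2·v_{2} + v_{6} + v_{8}  so sig = (2; 1,1,2)
  P={4,6,8}:  v_{4} + v_{6} + v_{8} = 0  so sig = (3; —)
  P={1,7,8}:  v_{1} + v_{7} + v_{8} = v_{9}  so sig = (3; 1)
  P={2,3,8}:  v_{2} + v_{3} + v_{8} = v_{10}  so sig = (3; 1)
  P={2,6,9}:  v_{2} + v_{6} + v_{9} = v_{1}  so sig = (3; 1)
  P={6,7,10}:  v_{6} + v_{7} + v_{10} = v_{3}  so sig = (3; 1)
  P={1,4,8}:  v_{1} + v_{4} + v_{8} = v_{2} + v_{9}  so sig = (3; 1,1)
  P={3,4,8}:  v_{3} + v_{4} + v_{8} = v_{7} + v_{10}  so sig = (3; 1,1)
  P={4,6,9}:  v_{4} + v_{6} + v_{9} = v_{1} + v_{7}  so sig = (3; 1,1)
  P={4,6,10}:  v_{4} + v_{6} + v_{10} = v_{2} + v_{3}  so sig = (3; 1,1)
  P={4,5,6}:  v_{4} + v_{5} + v_{6} = 2·v_{1} + v_{7}  so sig = (3; 1,2)
  P={4,5,8}:  v_{4} + v_{5} + v_{8} = v_{2} + 2·v_{9}  so sig = (3; 1,2)
  P={2,5,6}:  v_{2} + v_{5} + v_{6} = 2·v_{1}  so sig = (3; 2)
  P={5,7,8}:  v_{5} + v_{7} + v_{8} = 2·v_{9}  so sig = (3; 2)

Sorted signature multiset PRS(X):
{ (2; —),  (2; 1) ×3,  (2; 1,1) ×2,  (2; 1,1,1),  (2; 1,1,2),  (3; —),  (3; 1) ×4,  (3; 1,1) ×4,  (3; 1,2) ×2,  (3; 2) ×2 }


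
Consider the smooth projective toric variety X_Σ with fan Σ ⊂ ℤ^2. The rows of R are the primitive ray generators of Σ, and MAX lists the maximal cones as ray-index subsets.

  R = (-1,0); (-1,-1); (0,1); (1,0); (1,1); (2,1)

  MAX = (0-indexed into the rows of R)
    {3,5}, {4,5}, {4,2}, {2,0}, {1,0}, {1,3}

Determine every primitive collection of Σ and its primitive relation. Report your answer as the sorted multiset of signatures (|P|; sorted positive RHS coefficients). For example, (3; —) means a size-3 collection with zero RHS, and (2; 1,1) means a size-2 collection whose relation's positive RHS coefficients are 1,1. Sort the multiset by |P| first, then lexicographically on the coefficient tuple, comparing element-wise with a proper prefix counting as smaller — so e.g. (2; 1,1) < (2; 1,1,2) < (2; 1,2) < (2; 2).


Minimal non-faces — 9 found among 6 rays, 6 max cones:

  • {0,3}:  v_{0} + v_{3} = 0  ⇒ sig = (2; —)
  • {1,4}:  v_{1} + v_{4} = 0  ⇒ sig = (2; —)
  • {0,4}:  v_{0} + v_{4} = v_{2}  ⇒ sig = (2; 1)
  • {0,5}:  v_{0} + v_{5} = v_{4}  ⇒ sig = (2; 1)
  • {1,2}:  v_{1} + v_{2} = v_{0}  ⇒ sig = (2; 1)
  • {1,5}:  v_{1} + v_{5} = v_{3}  ⇒ sig = (2; 1)
  • {2,3}:  v_{2} + v_{3} = v_{4}  ⇒ sig = (2; 1)
  • {3,4}:  v_{3} + v_{4} = v_{5}  ⇒ sig = (2; 1)
  • {2,5}:  v_{2} + v_{5} = 2·v_{4}  ⇒ sig = (2; 2)

Signatures (|P|; sorted positive RHS coefficients), sorted:
    |P|=2: 9 collections, coeffs (), (), (1), (1), (1), (1), (1), (1), (2)


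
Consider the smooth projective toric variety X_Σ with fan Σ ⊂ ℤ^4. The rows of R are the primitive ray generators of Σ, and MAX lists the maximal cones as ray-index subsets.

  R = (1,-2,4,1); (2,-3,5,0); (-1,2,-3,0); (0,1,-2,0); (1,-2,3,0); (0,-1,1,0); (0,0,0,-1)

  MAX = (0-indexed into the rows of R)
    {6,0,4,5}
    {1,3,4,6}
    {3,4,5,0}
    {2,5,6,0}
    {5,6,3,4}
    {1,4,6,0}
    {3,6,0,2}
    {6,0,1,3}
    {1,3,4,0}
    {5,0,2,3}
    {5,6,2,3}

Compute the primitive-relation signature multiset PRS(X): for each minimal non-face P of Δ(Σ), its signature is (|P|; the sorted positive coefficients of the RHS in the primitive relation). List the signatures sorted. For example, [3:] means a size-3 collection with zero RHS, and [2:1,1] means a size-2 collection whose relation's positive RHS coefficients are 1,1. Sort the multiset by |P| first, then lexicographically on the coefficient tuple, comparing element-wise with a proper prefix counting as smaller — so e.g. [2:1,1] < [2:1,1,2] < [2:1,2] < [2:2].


5 collections generate NE(X_Σ); each relation:

  P={2,4}:  v_{2} + v_{4} = 0 ; sig = [2:]
  P={1,2}:  v_{1} + v_{2} = v_{0} + v_{3} + v_{6} ; sig = [2:1,1,1]
  P={1,5}:  v_{1} + v_{5} = 2·v_{4} ; sig = [2:2]
  P={0,3,4,6}:  v_{0} + v_{3} + v_{4} + v_{6} = v_{1} ; sig = [4:1]
  P={0,3,5,6}:  v_{0} + v_{3} + v_{5} + v_{6} = v_{4} ; sig = [4:1]

so the primitive-relation signature multiset is
{ [2:],  [2:1,1,1],  [2:2],  [4:1] ×2 }


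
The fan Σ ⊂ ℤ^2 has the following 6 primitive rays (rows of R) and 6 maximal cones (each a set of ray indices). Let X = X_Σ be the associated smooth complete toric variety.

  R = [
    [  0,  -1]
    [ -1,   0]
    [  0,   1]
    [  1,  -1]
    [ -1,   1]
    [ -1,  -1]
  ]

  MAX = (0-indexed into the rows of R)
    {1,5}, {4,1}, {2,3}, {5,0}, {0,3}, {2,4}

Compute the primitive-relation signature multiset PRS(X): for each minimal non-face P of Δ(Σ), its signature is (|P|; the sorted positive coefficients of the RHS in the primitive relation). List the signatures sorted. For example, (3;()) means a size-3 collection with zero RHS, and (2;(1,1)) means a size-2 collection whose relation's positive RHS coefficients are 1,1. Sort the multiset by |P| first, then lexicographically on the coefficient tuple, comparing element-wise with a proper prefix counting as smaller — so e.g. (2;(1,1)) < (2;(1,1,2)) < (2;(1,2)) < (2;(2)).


Minimal non-faces — 9 found among 6 rays, 6 max cones:

  P = {0,2}:  v_{0} + v_{2} = 0  ⇒ sig = (2;())
  P = {3,4}:  v_{3} + v_{4} = 0  ⇒ sig = (2;())
  P = {0,1}:  v_{0} + v_{1} = v_{5}  ⇒ sig = (2;(1))
  P = {0,4}:  v_{0} + v_{4} = v_{1}  ⇒ sig = (2;(1))
  P = {1,2}:  v_{1} + v_{2} = v_{4}  ⇒ sig = (2;(1))
  P = {1,3}:  v_{1} + v_{3} = v_{0}  ⇒ sig = (2;(1))
  P = {2,5}:  v_{2} + v_{5} = v_{1}  ⇒ sig = (2;(1))
  P = {3,5}:  v_{3} + v_{5} = 2·v_{0}  ⇒ sig = (2;(2))
  P = {4,5}:  v_{4} + v_{5} = 2·v_{1}  ⇒ sig = (2;(2))

Sorted signature multiset PRS(X):
{ (2;()) ×2,  (2;(1)) ×5,  (2;(2)) ×2 }


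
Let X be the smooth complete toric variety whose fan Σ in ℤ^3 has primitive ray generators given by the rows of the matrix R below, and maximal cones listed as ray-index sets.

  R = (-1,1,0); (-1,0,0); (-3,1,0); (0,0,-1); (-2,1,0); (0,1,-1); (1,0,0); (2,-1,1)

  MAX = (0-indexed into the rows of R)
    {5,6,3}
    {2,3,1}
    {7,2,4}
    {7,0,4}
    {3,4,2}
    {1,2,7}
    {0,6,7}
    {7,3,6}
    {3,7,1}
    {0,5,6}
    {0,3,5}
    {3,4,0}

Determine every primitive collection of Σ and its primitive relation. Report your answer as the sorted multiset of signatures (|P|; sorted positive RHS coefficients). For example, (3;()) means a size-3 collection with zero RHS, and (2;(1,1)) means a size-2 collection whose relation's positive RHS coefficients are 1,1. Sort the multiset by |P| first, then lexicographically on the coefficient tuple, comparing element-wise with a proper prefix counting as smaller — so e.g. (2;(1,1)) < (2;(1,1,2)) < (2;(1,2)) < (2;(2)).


|primitive collections| = 14. Relations:

  P = {1,6}:  v_{1} + v_{6} = 0 ; sig = (2;())
  P = {0,1}:  v_{0} + v_{1} = v_{4} ; sig = (2;(1))
  P = {1,4}:  v_{1} + v_{4} = v_{2} ; sig = (2;(1))
  P = {2,6}:  v_{2} + v_{6} = v_{4} ; sig = (2;(1))
  P = {4,6}:  v_{4} + v_{6} = v_{0} ; sig = (2;(1))
  P = {1,5}:  v_{1} + v_{5} = v_{0} + v_{3} ; sig = (2;(1,1))
  P = {2,5}:  v_{2} + v_{5} = v_{0} + v_{3} + v_{4} ; sig = (2;(1,1,1))
  P = {4,5}:  v_{4} + v_{5} = 2·v_{0} + v_{3} ; sig = (2;(1,2))
  P = {0,2}:  v_{0} + v_{2} = 2·v_{4} ; sig = (2;(2))
  P = {5,7}:  v_{5} + v_{7} = 2·v_{6} ; sig = (2;(2))
  P = {3,4,7}:  v_{3} + v_{4} + v_{7} = 0 ; sig = (3;())
  P = {0,3,6}:  v_{0} + v_{3} + v_{6} = v_{5} ; sig = (3;(1))
  P = {0,3,7}:  v_{0} + v_{3} + v_{7} = v_{6} ; sig = (3;(1))
  P = {2,3,7}:  v_{2} + v_{3} + v_{7} = v_{1} ; sig = (3;(1))

Sorted signature multiset PRS(X):
    (2;())
    (2;(1))
    (2;(1))
    (2;(1))
    (2;(1))
    (2;(1,1))
    (2;(1,1,1))
    (2;(1,2))
    (2;(2))
    (2;(2))
    (3;())
    (3;(1))
    (3;(1))
    (3;(1))
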